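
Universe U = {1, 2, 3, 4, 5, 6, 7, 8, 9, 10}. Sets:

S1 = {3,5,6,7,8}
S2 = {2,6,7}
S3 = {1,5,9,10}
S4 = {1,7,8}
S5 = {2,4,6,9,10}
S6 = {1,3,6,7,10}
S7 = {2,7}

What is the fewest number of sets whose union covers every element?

3

S1, S3, S5 together cover {1, 2, 3, 4, 5, 6, 7, 8, 9, 10} — every element.
No 2 of the 7 sets cover everything (all 21 pairs fall short), so 3 is minimum.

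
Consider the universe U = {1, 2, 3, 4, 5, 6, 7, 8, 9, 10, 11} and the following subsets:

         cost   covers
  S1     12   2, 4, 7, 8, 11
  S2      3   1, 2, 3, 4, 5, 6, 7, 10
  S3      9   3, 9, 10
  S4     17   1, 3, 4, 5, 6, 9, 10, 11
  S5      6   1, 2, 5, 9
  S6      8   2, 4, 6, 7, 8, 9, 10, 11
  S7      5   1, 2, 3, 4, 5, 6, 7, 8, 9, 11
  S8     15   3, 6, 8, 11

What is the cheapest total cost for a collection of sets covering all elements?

S2, S7 cover every element at cost 3 + 5 = 8.
Any cover uses at least 2 sets; among all covering selections none totals below 8.

8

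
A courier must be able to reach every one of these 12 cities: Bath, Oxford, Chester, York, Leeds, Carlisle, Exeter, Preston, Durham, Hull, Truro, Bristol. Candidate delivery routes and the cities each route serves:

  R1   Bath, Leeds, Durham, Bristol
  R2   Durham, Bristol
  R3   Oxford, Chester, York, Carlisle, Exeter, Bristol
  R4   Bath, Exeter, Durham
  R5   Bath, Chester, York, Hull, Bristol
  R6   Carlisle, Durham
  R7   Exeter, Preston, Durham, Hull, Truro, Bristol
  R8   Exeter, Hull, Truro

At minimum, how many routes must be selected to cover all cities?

3

R1, R3, R7 together cover {Bath, Oxford, Chester, York, Leeds, Carlisle, Exeter, Preston, Durham, Hull, Truro, Bristol} — every city.
No 2 of the 8 routes cover everything (all 28 pairs fall short), so 3 is minimum.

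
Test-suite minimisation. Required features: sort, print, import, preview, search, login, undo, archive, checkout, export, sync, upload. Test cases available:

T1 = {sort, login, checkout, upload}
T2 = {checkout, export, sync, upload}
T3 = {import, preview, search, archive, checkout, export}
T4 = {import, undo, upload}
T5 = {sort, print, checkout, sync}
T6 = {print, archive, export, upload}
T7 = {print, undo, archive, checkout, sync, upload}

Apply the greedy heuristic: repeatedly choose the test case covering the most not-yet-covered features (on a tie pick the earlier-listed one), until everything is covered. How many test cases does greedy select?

Pick 1: T3 covers 6 new features (import, preview, search, archive, checkout, export).
Pick 2: T7 covers 4 new features (print, undo, sync, upload).
Pick 3: T1 covers 2 new features (sort, login).
Greedy uses 3 test cases.

3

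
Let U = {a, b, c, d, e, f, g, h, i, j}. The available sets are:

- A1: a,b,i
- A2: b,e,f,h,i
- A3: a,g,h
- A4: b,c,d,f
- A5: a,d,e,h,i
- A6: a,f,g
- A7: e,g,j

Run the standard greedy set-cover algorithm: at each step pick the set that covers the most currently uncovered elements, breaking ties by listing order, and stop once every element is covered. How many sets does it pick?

4

Pick 1: A2 covers 5 new elements (b, e, f, h, i).
Pick 2: A3 covers 2 new elements (a, g).
Pick 3: A4 covers 2 new elements (c, d).
Pick 4: A7 covers 1 new elements (j).
Greedy uses 4 sets. (The true minimum is 3.)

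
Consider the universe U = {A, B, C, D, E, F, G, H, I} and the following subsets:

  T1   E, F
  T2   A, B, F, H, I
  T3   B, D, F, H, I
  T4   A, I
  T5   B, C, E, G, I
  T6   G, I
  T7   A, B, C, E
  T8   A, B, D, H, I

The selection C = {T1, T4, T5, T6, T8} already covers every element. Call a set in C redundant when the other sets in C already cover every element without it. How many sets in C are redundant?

Drop T1: F uncovered — not redundant.
Drop T4: the rest still cover every element — redundant.
Drop T5: C uncovered — not redundant.
Drop T6: the rest still cover every element — redundant.
Drop T8: D, H uncovered — not redundant.
2 redundant: T4, T6.

2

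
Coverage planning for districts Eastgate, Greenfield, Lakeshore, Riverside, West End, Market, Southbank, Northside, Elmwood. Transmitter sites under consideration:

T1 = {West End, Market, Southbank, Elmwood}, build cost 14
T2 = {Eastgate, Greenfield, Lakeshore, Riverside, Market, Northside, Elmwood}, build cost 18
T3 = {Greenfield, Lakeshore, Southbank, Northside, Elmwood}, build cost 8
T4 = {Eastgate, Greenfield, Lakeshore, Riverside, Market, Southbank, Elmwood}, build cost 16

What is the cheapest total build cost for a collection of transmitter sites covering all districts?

32

T1, T2 cover every district at build cost 14 + 18 = 32.
Any cover uses at least 2 transmitter sites; among all covering selections none totals below 32.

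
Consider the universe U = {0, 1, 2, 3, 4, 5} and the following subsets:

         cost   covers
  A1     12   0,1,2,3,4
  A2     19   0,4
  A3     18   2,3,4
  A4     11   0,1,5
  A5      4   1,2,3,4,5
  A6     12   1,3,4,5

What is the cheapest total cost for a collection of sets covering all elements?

A4, A5 cover every element at cost 11 + 4 = 15.
Any cover uses at least 2 sets; among all covering selections none totals below 15.

15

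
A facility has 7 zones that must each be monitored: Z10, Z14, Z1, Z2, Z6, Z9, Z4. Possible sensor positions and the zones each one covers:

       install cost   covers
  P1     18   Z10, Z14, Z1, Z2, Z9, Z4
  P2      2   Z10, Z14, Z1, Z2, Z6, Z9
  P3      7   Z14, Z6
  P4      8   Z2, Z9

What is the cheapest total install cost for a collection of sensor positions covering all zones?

20

P1, P2 cover every zone at install cost 18 + 2 = 20.
Any cover uses at least 2 sensor positions; among all covering selections none totals below 20.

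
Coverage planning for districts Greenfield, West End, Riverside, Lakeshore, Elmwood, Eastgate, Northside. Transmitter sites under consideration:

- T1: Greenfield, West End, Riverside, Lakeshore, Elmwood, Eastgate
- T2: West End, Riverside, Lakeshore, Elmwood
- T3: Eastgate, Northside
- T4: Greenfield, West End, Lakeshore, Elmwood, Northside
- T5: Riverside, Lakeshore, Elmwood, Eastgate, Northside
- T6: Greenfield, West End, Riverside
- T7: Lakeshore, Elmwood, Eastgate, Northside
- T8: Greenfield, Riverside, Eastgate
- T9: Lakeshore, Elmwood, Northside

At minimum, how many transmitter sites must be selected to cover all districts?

2

T1, T3 together cover {Greenfield, West End, Riverside, Lakeshore, Elmwood, Eastgate, Northside} — every district.
No single transmitter site contains all 7 districts, so 2 is optimal.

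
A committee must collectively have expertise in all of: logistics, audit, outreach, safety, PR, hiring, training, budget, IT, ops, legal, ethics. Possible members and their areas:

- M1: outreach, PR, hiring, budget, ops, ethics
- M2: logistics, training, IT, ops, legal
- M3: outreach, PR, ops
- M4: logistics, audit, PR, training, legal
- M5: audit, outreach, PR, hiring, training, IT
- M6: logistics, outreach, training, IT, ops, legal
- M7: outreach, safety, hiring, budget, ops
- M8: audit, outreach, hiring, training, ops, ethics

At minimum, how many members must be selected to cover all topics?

M1, M2, M4, M7 together cover {logistics, audit, outreach, safety, PR, hiring, training, budget, IT, ops, legal, ethics} — every topic.
No 3 of the 8 members cover everything (all 56 triples fall short), so 4 is minimum.

4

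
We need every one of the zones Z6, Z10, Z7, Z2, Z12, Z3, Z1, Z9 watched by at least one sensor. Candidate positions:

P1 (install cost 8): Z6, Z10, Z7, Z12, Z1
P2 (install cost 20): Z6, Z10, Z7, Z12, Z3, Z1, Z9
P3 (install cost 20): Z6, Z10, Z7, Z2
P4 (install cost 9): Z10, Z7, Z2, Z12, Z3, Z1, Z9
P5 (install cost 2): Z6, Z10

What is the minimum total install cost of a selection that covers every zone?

11

P4, P5 cover every zone at install cost 9 + 2 = 11.
Any cover uses at least 2 sensor positions; among all covering selections none totals below 11.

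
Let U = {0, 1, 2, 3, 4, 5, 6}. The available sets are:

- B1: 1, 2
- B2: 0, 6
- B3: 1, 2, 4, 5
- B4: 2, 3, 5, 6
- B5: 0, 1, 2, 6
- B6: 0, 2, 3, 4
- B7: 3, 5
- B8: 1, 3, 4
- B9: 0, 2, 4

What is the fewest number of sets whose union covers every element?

B1, B4, B6 together cover {0, 1, 2, 3, 4, 5, 6} — every element.
No 2 of the 9 sets cover everything (all 36 pairs fall short), so 3 is minimum.

3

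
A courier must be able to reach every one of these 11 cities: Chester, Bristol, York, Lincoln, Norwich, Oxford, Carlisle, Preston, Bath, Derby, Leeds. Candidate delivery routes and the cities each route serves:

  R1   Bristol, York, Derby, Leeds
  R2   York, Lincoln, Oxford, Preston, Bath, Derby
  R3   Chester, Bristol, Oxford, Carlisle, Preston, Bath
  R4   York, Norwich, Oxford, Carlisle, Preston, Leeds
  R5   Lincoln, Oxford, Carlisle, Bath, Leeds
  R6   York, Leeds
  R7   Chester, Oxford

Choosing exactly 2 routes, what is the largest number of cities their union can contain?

Choosing R1, R3 covers {Chester, Bristol, York, Oxford, Carlisle, Preston, Bath, Derby, Leeds} — 9 cities.
No choice of 2 routes does better; here Lincoln, Norwich are left uncovered.

9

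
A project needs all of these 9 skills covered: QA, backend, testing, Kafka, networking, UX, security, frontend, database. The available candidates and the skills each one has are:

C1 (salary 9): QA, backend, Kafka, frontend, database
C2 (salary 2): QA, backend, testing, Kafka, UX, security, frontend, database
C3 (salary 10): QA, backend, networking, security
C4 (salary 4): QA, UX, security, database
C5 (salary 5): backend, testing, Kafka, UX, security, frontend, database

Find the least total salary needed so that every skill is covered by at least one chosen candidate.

12

C2, C3 cover every skill at salary 2 + 10 = 12.
Any cover uses at least 2 candidates; among all covering selections none totals below 12.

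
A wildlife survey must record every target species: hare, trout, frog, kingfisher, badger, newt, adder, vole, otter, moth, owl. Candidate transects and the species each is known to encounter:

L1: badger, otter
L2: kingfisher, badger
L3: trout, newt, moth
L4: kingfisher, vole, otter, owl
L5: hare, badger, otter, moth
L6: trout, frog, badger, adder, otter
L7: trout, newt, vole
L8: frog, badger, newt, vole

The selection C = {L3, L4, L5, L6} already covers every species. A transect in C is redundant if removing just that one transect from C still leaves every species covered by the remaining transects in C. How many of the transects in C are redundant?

0

Drop L3: newt uncovered — not redundant.
Drop L4: kingfisher, vole, owl uncovered — not redundant.
Drop L5: hare uncovered — not redundant.
Drop L6: frog, adder uncovered — not redundant.
None of the transects in C is redundant.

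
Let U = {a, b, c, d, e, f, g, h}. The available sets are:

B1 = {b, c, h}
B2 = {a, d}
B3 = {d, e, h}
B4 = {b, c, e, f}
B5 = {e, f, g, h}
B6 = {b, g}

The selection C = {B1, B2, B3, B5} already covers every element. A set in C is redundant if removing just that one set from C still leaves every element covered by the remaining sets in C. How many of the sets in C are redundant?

Drop B1: b, c uncovered — not redundant.
Drop B2: a uncovered — not redundant.
Drop B3: the rest still cover every element — redundant.
Drop B5: f, g uncovered — not redundant.
1 redundant: B3.

1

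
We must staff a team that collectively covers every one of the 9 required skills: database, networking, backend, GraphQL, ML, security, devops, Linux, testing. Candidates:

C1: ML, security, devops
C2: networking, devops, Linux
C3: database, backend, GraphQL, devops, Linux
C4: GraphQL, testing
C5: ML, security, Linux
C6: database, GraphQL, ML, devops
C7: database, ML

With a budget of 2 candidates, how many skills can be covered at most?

7

Choosing C1, C3 covers {database, backend, GraphQL, ML, security, devops, Linux} — 7 skills.
No choice of 2 candidates does better; here networking, testing are left uncovered.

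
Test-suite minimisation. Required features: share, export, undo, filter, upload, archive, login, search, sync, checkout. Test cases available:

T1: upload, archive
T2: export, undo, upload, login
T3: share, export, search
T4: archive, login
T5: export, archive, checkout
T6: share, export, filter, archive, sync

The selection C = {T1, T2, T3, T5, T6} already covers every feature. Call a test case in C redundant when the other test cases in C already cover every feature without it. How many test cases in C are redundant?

Drop T1: the rest still cover every feature — redundant.
Drop T2: undo, login uncovered — not redundant.
Drop T3: search uncovered — not redundant.
Drop T5: checkout uncovered — not redundant.
Drop T6: filter, sync uncovered — not redundant.
1 redundant: T1.

1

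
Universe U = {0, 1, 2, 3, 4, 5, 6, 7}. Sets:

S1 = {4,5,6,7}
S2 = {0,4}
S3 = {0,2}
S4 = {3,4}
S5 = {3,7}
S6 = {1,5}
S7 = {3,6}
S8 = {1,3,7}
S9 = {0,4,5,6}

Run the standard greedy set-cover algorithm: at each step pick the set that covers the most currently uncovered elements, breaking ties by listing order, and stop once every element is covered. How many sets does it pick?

Pick 1: S1 covers 4 new elements (4, 5, 6, 7).
Pick 2: S3 covers 2 new elements (0, 2).
Pick 3: S8 covers 2 new elements (1, 3).
Greedy uses 3 sets.

3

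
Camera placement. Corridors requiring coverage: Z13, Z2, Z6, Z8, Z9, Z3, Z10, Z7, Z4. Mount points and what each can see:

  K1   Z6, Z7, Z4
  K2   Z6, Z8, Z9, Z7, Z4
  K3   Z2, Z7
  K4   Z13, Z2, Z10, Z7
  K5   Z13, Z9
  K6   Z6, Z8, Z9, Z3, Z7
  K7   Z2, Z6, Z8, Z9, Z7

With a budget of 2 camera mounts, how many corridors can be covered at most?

8

Choosing K2, K4 covers {Z13, Z2, Z6, Z8, Z9, Z10, Z7, Z4} — 8 corridors.
No choice of 2 camera mounts does better; here Z3 is left uncovered.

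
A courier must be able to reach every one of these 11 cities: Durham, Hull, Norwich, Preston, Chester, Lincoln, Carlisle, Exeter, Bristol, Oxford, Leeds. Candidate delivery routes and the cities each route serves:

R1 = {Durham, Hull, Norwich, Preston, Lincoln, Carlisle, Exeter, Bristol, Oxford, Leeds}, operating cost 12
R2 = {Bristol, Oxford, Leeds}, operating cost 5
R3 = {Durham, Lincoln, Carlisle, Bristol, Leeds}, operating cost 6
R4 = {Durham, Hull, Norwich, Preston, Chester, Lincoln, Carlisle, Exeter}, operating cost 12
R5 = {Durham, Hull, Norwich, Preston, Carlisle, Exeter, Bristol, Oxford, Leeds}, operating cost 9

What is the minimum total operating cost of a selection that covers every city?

R2, R4 cover every city at operating cost 5 + 12 = 17.
Any cover uses at least 2 routes; among all covering selections none totals below 17.
Greedy by coverage-per-operating cost would pick R5, R3, R4 for 27 — worse than the optimum 17.

17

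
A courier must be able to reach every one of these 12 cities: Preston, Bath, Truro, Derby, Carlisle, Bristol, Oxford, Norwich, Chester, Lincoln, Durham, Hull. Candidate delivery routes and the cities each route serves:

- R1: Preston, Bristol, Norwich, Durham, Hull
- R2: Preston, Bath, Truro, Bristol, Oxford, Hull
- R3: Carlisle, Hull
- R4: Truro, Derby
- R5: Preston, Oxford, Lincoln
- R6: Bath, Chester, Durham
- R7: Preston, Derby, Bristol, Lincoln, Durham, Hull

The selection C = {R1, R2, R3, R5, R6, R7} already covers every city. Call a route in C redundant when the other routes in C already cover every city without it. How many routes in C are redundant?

1

Drop R1: Norwich uncovered — not redundant.
Drop R2: Truro uncovered — not redundant.
Drop R3: Carlisle uncovered — not redundant.
Drop R5: the rest still cover every city — redundant.
Drop R6: Chester uncovered — not redundant.
Drop R7: Derby uncovered — not redundant.
1 redundant: R5.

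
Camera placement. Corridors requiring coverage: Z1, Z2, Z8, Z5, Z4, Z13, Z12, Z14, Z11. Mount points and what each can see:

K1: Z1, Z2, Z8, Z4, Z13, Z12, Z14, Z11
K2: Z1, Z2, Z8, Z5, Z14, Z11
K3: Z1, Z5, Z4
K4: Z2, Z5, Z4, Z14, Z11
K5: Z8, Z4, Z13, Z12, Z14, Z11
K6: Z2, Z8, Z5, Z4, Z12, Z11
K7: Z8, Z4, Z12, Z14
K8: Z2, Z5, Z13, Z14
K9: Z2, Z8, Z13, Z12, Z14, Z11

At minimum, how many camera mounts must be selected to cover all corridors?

K1, K2 together cover {Z1, Z2, Z8, Z5, Z4, Z13, Z12, Z14, Z11} — every corridor.
No single camera mount contains all 9 corridors, so 2 is optimal.

2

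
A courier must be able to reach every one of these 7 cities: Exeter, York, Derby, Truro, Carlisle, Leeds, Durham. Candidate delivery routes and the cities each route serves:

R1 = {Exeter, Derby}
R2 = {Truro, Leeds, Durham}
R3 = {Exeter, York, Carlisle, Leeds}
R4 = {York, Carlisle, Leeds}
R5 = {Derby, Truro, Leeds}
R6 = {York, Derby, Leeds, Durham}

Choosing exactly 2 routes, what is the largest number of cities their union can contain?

6

Choosing R2, R3 covers {Exeter, York, Truro, Carlisle, Leeds, Durham} — 6 cities.
No choice of 2 routes does better; here Derby is left uncovered.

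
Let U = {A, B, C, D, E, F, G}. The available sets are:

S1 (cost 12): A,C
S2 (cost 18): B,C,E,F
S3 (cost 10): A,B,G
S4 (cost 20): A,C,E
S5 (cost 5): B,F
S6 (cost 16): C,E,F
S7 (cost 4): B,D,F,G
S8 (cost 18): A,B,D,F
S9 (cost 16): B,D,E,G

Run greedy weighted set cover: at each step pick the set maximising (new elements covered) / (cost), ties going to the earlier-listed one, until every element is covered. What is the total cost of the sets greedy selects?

32

Pick 1: S7 adds 4 new (B, D, F, G) at cost 4 (ratio 4/4).
Pick 2: S1 adds 2 new (A, C) at cost 12 (ratio 2/12).
Pick 3: S6 adds 1 new (E) at cost 16 (ratio 1/16).
Greedy total cost: 4 + 12 + 16 = 32. (The true optimum is 24, so greedy overshoots here.)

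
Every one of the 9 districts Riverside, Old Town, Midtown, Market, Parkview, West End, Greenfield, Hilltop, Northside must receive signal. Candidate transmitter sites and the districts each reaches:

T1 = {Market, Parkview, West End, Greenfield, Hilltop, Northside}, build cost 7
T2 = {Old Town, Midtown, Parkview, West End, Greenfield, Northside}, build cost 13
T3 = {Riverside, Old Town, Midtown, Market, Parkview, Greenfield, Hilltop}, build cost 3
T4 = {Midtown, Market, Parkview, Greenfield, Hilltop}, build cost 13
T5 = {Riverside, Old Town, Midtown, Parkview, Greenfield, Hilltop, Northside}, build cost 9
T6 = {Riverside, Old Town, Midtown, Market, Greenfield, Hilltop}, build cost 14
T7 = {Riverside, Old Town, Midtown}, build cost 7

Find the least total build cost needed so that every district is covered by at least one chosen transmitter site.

T1, T3 cover every district at build cost 7 + 3 = 10.
Any cover uses at least 2 transmitter sites; among all covering selections none totals below 10.

10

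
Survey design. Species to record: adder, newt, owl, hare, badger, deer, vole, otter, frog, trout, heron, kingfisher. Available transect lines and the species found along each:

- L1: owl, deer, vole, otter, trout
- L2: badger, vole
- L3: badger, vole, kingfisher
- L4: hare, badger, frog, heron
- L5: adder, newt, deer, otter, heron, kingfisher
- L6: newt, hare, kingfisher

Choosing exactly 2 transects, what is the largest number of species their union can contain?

Choosing L1, L4 covers {owl, hare, badger, deer, vole, otter, frog, trout, heron} — 9 species.
No choice of 2 transects does better; here adder, newt, kingfisher are left uncovered.

9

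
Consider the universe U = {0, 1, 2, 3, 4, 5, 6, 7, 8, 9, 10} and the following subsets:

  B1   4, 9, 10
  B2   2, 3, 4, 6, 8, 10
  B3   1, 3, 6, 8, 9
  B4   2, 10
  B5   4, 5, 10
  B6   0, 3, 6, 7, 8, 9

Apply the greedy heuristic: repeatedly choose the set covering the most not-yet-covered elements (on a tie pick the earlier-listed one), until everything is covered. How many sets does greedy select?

4

Pick 1: B2 covers 6 new elements (2, 3, 4, 6, 8, 10).
Pick 2: B6 covers 3 new elements (0, 7, 9).
Pick 3: B3 covers 1 new elements (1).
Pick 4: B5 covers 1 new elements (5).
Greedy uses 4 sets.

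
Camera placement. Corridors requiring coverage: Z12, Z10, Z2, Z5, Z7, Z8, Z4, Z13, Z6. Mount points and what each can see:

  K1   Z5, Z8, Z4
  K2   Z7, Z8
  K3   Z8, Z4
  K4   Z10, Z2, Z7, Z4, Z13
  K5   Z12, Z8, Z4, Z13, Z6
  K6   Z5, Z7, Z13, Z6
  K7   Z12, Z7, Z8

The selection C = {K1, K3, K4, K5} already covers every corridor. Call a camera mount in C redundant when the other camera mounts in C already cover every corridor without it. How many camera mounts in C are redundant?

Drop K1: Z5 uncovered — not redundant.
Drop K3: the rest still cover every corridor — redundant.
Drop K4: Z10, Z2, Z7 uncovered — not redundant.
Drop K5: Z12, Z6 uncovered — not redundant.
1 redundant: K3.

1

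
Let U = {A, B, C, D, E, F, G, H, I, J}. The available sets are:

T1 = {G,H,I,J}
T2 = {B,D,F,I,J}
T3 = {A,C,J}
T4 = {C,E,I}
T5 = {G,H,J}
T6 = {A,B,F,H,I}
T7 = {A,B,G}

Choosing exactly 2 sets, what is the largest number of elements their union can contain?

Choosing T1, T2 covers {B, D, F, G, H, I, J} — 7 elements.
No choice of 2 sets does better; here A, C, E are left uncovered.

7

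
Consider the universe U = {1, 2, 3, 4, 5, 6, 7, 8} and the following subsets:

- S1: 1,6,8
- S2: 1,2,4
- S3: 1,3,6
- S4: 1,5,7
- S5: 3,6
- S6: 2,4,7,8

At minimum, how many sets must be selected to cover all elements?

S3, S4, S6 together cover {1, 2, 3, 4, 5, 6, 7, 8} — every element.
No 2 of the 6 sets cover everything (all 15 pairs fall short), so 3 is minimum.

3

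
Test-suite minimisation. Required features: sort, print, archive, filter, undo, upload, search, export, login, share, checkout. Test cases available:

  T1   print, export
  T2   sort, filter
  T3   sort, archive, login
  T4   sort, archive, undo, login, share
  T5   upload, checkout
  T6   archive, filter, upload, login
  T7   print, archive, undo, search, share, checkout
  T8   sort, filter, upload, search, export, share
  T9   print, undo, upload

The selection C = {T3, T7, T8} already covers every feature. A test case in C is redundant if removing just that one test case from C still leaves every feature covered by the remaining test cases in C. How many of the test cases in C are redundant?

0

Drop T3: login uncovered — not redundant.
Drop T7: print, undo, checkout uncovered — not redundant.
Drop T8: filter, upload, export uncovered — not redundant.
None of the test cases in C is redundant.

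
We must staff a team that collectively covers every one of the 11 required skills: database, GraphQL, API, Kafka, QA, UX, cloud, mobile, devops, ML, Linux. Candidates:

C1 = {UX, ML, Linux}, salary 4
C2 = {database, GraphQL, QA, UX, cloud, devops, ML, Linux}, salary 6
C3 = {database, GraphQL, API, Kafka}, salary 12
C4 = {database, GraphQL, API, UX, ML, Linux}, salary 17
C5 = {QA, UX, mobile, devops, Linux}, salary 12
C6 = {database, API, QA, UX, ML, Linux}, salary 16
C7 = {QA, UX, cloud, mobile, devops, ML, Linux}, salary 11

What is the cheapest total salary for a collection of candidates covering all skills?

23

C3, C7 cover every skill at salary 12 + 11 = 23.
Any cover uses at least 2 candidates; among all covering selections none totals below 23.
Greedy by coverage-per-salary would pick C2, C3, C7 for 29 — worse than the optimum 23.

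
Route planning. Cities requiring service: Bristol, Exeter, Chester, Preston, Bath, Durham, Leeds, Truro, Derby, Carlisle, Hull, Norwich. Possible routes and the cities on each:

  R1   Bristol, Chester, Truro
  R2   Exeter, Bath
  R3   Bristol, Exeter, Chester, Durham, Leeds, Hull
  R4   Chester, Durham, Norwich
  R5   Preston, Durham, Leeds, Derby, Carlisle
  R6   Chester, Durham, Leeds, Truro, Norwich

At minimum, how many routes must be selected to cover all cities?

R2, R3, R5, R6 together cover {Bristol, Exeter, Chester, Preston, Bath, Durham, Leeds, Truro, Derby, Carlisle, Hull, Norwich} — every city.
No 3 of the 6 routes cover everything (all 20 triples fall short), so 4 is minimum.

4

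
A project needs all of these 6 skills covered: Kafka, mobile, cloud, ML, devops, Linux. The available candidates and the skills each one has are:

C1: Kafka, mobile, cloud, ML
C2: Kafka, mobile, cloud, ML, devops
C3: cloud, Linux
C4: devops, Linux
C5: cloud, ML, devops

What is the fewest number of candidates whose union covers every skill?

2

C1, C4 together cover {Kafka, mobile, cloud, ML, devops, Linux} — every skill.
No single candidate contains all 6 skills, so 2 is optimal.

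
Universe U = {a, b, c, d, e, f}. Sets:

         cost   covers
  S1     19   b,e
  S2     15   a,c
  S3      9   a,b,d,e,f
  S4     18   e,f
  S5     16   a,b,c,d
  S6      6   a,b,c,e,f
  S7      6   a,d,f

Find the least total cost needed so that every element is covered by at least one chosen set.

12

S6, S7 cover every element at cost 6 + 6 = 12.
Any cover uses at least 2 sets; among all covering selections none totals below 12.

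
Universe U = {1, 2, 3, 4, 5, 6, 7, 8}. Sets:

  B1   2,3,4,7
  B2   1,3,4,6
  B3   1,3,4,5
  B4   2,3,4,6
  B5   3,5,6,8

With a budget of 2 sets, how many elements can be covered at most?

7

Choosing B1, B5 covers {2, 3, 4, 5, 6, 7, 8} — 7 elements.
No choice of 2 sets does better; here 1 is left uncovered.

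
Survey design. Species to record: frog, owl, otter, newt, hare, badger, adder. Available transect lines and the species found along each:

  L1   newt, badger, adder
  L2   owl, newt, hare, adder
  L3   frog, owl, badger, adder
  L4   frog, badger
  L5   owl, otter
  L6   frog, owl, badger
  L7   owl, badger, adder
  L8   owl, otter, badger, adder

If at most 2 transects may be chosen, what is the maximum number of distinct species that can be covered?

6

Choosing L2, L3 covers {frog, owl, newt, hare, badger, adder} — 6 species.
No choice of 2 transects does better; here otter is left uncovered.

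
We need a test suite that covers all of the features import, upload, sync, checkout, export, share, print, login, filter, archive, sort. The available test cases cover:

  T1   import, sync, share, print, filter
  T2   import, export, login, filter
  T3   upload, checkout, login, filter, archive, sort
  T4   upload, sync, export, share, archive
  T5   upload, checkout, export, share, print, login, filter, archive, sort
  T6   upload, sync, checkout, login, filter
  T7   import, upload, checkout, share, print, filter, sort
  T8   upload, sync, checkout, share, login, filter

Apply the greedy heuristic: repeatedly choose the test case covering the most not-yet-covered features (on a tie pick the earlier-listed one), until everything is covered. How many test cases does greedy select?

Pick 1: T5 covers 9 new features (upload, checkout, export, share, print, login, filter, archive, sort).
Pick 2: T1 covers 2 new features (import, sync).
Greedy uses 2 test cases.

2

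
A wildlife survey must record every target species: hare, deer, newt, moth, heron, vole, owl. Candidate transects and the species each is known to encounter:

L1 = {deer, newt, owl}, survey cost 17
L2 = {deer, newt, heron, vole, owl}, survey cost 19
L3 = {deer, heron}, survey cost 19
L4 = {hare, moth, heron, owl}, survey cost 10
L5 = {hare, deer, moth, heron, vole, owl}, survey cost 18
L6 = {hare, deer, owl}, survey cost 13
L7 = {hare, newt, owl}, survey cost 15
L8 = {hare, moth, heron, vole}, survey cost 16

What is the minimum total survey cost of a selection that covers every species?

L2, L4 cover every species at survey cost 19 + 10 = 29.
Any cover uses at least 2 transects; among all covering selections none totals below 29.

29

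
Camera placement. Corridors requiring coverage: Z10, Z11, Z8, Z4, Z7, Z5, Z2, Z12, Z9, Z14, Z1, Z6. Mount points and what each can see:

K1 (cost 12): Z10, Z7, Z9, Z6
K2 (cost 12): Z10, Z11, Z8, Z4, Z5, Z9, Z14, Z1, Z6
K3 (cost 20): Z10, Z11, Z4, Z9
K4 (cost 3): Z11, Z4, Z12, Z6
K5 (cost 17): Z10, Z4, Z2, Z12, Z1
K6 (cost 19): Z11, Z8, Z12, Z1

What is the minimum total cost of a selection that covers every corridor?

K1, K2, K5 cover every corridor at cost 12 + 12 + 17 = 41.
Any cover uses at least 3 camera mounts; among all covering selections none totals below 41.
Greedy by coverage-per-cost would pick K4, K2, K1, K5 for 44 — worse than the optimum 41.

41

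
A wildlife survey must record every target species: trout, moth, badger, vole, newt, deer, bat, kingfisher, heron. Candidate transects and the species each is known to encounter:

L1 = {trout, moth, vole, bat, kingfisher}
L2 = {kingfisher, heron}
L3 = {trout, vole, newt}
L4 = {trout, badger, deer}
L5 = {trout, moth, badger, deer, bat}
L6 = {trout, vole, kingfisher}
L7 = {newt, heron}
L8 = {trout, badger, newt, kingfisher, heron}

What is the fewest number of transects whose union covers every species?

3

L1, L4, L7 together cover {trout, moth, badger, vole, newt, deer, bat, kingfisher, heron} — every species.
No 2 of the 8 transects cover everything (all 28 pairs fall short), so 3 is minimum.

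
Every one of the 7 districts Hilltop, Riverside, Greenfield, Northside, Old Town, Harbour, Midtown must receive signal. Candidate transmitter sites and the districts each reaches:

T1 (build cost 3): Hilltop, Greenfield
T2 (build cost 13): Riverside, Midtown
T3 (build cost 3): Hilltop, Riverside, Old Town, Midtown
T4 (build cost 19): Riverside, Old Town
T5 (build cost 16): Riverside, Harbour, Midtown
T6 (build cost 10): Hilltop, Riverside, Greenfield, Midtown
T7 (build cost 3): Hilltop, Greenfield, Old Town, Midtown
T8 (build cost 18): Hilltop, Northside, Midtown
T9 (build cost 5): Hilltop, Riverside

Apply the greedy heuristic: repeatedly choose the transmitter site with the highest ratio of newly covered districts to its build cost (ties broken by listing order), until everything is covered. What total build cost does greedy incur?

40

Pick 1: T3 adds 4 new (Hilltop, Riverside, Old Town, Midtown) at build cost 3 (ratio 4/3).
Pick 2: T1 adds 1 new (Greenfield) at build cost 3 (ratio 1/3).
Pick 3: T5 adds 1 new (Harbour) at build cost 16 (ratio 1/16).
Pick 4: T8 adds 1 new (Northside) at build cost 18 (ratio 1/18).
Greedy total build cost: 3 + 3 + 16 + 18 = 40. (The true optimum is 37, so greedy overshoots here.)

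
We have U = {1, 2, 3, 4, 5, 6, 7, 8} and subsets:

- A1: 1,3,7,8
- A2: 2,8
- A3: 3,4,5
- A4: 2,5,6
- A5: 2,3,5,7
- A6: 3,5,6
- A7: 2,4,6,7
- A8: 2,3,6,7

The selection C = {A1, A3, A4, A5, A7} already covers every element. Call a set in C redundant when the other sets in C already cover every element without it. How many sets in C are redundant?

Drop A1: 1, 8 uncovered — not redundant.
Drop A3: the rest still cover every element — redundant.
Drop A4: the rest still cover every element — redundant.
Drop A5: the rest still cover every element — redundant.
Drop A7: the rest still cover every element — redundant.
4 redundant: A3, A4, A5, A7.

4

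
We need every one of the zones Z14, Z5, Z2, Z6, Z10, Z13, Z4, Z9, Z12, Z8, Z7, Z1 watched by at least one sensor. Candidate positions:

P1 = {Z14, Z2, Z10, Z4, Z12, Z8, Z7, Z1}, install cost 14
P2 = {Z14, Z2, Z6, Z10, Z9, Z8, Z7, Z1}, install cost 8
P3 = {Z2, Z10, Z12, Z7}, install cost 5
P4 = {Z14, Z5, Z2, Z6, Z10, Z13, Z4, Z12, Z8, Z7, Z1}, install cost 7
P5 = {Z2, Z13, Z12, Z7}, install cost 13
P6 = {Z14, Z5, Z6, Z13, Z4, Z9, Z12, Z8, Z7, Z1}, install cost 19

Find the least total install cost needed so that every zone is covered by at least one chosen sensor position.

15

P2, P4 cover every zone at install cost 8 + 7 = 15.
Any cover uses at least 2 sensor positions; among all covering selections none totals below 15.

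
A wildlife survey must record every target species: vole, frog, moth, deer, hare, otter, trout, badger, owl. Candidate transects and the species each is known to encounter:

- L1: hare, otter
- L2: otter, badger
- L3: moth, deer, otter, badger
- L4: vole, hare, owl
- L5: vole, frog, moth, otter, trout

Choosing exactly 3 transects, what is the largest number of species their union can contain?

Choosing L3, L4, L5 covers {vole, frog, moth, deer, hare, otter, trout, badger, owl} — 9 species.
That is all 9 species.

9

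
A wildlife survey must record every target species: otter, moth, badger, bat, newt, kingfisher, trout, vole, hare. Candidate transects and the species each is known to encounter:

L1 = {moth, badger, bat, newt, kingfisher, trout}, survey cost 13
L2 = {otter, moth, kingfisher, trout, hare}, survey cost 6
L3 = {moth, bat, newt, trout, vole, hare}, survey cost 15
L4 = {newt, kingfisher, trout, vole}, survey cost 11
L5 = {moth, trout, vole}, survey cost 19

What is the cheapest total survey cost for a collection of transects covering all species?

L1, L2, L4 cover every species at survey cost 13 + 6 + 11 = 30.
Any cover uses at least 3 transects; among all covering selections none totals below 30.

30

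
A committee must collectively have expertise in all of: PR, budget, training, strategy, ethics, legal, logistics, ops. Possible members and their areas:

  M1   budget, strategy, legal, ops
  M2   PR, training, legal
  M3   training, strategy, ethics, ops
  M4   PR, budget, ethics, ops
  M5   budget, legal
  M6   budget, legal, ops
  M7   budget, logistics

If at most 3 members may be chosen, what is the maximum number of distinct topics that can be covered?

8

Choosing M2, M3, M7 covers {PR, budget, training, strategy, ethics, legal, logistics, ops} — 8 topics.
That is all 8 topics.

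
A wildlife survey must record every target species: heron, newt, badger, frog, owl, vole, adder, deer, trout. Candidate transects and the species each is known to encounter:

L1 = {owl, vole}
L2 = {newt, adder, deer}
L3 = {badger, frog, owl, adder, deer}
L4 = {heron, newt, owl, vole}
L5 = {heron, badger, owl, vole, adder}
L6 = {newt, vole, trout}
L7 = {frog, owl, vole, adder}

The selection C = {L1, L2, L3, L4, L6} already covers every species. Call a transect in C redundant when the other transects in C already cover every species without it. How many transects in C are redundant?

2

Drop L1: the rest still cover every species — redundant.
Drop L2: the rest still cover every species — redundant.
Drop L3: badger, frog uncovered — not redundant.
Drop L4: heron uncovered — not redundant.
Drop L6: trout uncovered — not redundant.
2 redundant: L1, L2.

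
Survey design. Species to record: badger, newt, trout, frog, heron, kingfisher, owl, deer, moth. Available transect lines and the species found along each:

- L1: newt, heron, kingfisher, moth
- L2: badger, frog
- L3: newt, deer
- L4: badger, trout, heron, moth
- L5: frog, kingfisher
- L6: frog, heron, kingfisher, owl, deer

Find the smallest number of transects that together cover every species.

3

L1, L4, L6 together cover {badger, newt, trout, frog, heron, kingfisher, owl, deer, moth} — every species.
No 2 of the 6 transects cover everything (all 15 pairs fall short), so 3 is minimum.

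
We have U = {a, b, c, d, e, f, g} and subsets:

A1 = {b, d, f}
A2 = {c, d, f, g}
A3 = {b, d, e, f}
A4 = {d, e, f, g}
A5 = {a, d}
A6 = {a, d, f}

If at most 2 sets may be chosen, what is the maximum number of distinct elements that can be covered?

6

Choosing A2, A3 covers {b, c, d, e, f, g} — 6 elements.
No choice of 2 sets does better; here a is left uncovered.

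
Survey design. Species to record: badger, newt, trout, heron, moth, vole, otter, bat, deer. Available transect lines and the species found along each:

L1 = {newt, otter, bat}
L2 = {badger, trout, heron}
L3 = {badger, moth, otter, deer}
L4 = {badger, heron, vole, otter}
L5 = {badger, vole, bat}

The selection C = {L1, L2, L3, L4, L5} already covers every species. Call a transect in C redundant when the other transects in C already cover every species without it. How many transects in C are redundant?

2

Drop L1: newt uncovered — not redundant.
Drop L2: trout uncovered — not redundant.
Drop L3: moth, deer uncovered — not redundant.
Drop L4: the rest still cover every species — redundant.
Drop L5: the rest still cover every species — redundant.
2 redundant: L4, L5.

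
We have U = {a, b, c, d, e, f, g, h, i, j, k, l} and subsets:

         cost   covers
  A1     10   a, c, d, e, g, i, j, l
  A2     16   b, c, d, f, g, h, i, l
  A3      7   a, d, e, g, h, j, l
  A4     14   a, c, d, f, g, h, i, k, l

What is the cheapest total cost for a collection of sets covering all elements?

A2, A3, A4 cover every element at cost 16 + 7 + 14 = 37.
Any cover uses at least 3 sets; among all covering selections none totals below 37.

37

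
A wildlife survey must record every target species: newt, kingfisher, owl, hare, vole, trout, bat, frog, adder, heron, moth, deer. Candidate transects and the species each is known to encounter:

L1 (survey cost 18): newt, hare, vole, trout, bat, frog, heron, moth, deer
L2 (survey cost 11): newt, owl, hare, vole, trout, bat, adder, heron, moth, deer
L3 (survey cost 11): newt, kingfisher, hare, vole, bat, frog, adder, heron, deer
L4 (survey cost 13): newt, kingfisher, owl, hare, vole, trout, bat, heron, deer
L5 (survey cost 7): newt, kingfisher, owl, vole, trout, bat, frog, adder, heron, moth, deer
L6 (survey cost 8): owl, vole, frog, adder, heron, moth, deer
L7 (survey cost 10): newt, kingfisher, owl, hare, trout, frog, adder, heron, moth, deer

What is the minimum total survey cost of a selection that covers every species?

17

L5, L7 cover every species at survey cost 7 + 10 = 17.
Any cover uses at least 2 transects; among all covering selections none totals below 17.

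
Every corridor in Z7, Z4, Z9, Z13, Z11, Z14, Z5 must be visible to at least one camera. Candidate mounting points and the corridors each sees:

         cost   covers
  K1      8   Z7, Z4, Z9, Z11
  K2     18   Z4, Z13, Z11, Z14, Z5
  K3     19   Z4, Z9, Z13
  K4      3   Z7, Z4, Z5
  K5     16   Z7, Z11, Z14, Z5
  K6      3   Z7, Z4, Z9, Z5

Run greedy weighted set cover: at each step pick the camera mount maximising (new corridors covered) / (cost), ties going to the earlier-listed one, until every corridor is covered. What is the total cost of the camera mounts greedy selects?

21

Pick 1: K6 adds 4 new (Z7, Z4, Z9, Z5) at cost 3 (ratio 4/3).
Pick 2: K2 adds 3 new (Z13, Z11, Z14) at cost 18 (ratio 3/18).
Greedy total cost: 3 + 18 = 21.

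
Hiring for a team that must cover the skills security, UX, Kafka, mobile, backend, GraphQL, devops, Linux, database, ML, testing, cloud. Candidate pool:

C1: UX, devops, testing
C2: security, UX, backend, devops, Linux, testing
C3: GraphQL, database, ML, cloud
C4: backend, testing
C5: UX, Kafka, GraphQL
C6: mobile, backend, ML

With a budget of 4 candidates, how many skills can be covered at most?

Choosing C2, C3, C5, C6 covers {security, UX, Kafka, mobile, backend, GraphQL, devops, Linux, database, ML, testing, cloud} — 12 skills.
That is all 12 skills.

12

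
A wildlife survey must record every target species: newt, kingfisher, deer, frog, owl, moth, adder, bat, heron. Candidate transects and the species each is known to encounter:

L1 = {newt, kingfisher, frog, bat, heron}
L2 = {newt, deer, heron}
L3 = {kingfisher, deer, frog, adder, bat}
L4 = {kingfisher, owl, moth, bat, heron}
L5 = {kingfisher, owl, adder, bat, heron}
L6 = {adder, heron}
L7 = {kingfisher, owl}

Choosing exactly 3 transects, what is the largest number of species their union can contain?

Choosing L1, L3, L4 covers {newt, kingfisher, deer, frog, owl, moth, adder, bat, heron} — 9 species.
That is all 9 species.

9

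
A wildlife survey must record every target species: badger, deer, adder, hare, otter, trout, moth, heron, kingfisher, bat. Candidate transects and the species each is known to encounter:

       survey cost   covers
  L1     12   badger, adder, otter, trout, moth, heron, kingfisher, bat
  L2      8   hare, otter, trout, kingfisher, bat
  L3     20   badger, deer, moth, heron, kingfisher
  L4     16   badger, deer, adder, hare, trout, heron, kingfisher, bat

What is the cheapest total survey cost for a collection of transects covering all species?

L1, L4 cover every species at survey cost 12 + 16 = 28.
Any cover uses at least 2 transects; among all covering selections none totals below 28.

28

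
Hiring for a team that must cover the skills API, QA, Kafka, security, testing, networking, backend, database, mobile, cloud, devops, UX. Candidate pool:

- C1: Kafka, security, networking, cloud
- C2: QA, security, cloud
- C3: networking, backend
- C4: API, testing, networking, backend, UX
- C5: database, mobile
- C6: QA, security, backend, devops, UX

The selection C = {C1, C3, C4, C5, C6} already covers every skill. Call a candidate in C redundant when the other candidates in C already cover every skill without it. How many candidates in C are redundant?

1

Drop C1: Kafka, cloud uncovered — not redundant.
Drop C3: the rest still cover every skill — redundant.
Drop C4: API, testing uncovered — not redundant.
Drop C5: database, mobile uncovered — not redundant.
Drop C6: QA, devops uncovered — not redundant.
1 redundant: C3.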